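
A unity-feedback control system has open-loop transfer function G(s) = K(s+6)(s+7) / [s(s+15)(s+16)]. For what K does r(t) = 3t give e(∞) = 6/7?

20

One free integrator in G(s): this is a type 1 system.
K_v = lim_{s→0} s·G(s) = K·6·7 / (15·16) = 0.175·K.
e_ss = 3/K_v = 6/7 ⇒ K_v = 3.5 ⇒ K = 3.5/0.175 = 20.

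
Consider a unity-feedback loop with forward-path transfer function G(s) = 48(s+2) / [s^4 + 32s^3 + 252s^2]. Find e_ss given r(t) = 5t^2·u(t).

26.25

Lowest-order denominator term is 252s^2, so the open loop has 2 poles at the origin → type 2 system.
K_a = lim_{s→0} s^2·G(s) = 48·2 / 252 = 8/21.
r(t) = 5t^2 gives R(s) = 10/s^3.
e_ss = 10/K_a = 10/(8/21) = 26.25.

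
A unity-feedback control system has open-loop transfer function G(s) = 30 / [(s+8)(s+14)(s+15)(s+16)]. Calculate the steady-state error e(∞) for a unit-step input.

896/897

G(s) has no factors of s in the denominator, so the system is type 0.
K_p = lim_{s→0} G(s) = 30 / (8·14·15·16) = 1/896.
e_ss = 1/(1 + K_p) = 1/(897/896) = 896/897.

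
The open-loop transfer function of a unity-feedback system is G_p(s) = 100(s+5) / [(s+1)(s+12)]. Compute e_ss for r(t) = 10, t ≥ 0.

15/64

System type = 0 (no poles at s=0).
K_p = lim_{s→0} G_p(s) = 100·5 / (1·12) = 125/3.
e_ss = 10/(1 + K_p) = 10/(128/3) = 15/64.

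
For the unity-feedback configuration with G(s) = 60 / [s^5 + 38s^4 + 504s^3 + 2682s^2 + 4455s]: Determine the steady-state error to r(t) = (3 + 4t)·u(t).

Factoring s from the denominator leaves a polynomial with constant term 4455, so the system is type 1. Treating each term separately:
  • 3: tracked with zero error.
  • 4t: e_ss = 4/K_v with K_v=4/297 → 297.
Total e_ss = 297.

297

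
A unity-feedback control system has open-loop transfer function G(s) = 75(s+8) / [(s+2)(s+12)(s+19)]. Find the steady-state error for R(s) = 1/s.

19/44

No free integrators in G(s): this is a type 0 system.
K_p = lim_{s→0} G(s) = 75·8 / (2·12·19) = 25/19.
e_ss = 1/(1 + K_p) = 1/(44/19) = 19/44.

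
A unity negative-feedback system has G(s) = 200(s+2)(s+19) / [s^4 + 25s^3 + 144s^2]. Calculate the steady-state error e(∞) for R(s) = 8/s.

0

Factoring s^2 from the denominator leaves a polynomial with constant term 144, so the system is type 2.
K_p = ∞ for a type-2 system; e_ss to a step is zero.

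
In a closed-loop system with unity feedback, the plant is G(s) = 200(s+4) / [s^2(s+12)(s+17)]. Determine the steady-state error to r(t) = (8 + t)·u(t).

0

Two free integrators in G(s): this is a type 2 system. Treating each term separately:
  • 8: tracked with zero error.
  • t: tracked with zero error.
Total e_ss = 0.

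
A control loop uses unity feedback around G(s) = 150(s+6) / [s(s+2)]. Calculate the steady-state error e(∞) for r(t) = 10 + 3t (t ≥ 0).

1/150

One free integrator in G(s): this is a type 1 system. By superposition:
  • 10: tracked with zero error.
  • 3t: e_ss = 3/K_v with K_v=450 → 1/150.
Total e_ss = 1/150.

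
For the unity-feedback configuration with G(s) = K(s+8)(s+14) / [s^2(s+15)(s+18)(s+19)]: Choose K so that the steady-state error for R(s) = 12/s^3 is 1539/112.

The open loop has two poles at the origin → type 2 system.
K_a = lim_{s→0} s^2·G(s) = K·8·14 / (15·18·19) = (56/2565)·K.
e_ss = 12/K_a = 1539/112 ⇒ K_a = 448/513 ⇒ K = (448/513)/(56/2565) = 40.

40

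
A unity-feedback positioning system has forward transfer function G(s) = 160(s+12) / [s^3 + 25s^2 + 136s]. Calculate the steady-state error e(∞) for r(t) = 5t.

The denominator has no term below 136s — 1 pole at s=0, type 1.
K_v = lim_{s→0} s·G(s) = 160·12 / 136 = 240/17.
e_ss = 5/K_v = 5/(240/17) = 17/48.

17/48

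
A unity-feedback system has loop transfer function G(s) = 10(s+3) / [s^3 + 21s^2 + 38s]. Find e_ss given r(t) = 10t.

The denominator has no term below 38s — 1 pole at s=0, type 1.
K_v = lim_{s→0} s·G(s) = 10·3 / 38 = 15/19.
e_ss = 10/K_v = 10/(15/19) = 38/3.

38/3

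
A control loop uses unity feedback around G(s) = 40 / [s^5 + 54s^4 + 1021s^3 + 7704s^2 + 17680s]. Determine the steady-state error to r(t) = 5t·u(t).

Lowest-order denominator term is 17680s, so the open loop has 1 pole at the origin → type 1 system.
K_v = lim_{s→0} s·G(s) = 40 / 17680 = 1/442.
e_ss = 5/K_v = 5/(1/442) = 2210.

2210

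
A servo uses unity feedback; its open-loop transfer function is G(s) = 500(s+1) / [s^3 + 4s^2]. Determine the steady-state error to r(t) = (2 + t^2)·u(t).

0.016

The denominator has no term below 4s^2 — 2 poles at s=0, type 2. Taking each input component in turn:
  • 2: tracked with zero error.
  • t^2: e_ss = 2/K_a with K_a=125 → 0.016.
Total e_ss = 0.016.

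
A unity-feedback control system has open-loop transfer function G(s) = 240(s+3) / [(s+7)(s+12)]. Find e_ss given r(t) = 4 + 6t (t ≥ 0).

G(s) has no factors of s in the denominator, so the system is type 0. Taking each input component in turn:
  • 4: e_ss = 4/(1+K_p) with K_p=60/7 → 28/67.
  • 6t: a type-0 system cannot track it, e_ss → ∞.
The unbounded component dominates.

infinity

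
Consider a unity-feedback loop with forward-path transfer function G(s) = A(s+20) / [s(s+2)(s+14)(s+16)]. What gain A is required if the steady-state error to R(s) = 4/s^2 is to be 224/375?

G(s) has one factor of s in the denominator, so the system is type 1.
K_v = lim_{s→0} s·G(s) = A·20 / (2·14·16) = (5/112)·A.
e_ss = 4/K_v = 224/375 ⇒ K_v = 375/56 ⇒ A = (375/56)/(5/112) = 150.

150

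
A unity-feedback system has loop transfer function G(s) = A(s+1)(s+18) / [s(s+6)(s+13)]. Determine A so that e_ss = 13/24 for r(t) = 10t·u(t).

80

System type = 1 (one pole at s=0).
K_v = lim_{s→0} s·G(s) = A·1·18 / (6·13) = (3/13)·A.
e_ss = 10/K_v = 13/24 ⇒ K_v = 240/13 ⇒ A = (240/13)/(3/13) = 80.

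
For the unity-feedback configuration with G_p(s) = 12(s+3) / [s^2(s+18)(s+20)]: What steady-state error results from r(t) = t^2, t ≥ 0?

Two free integrators in G_p(s): this is a type 2 system.
K_a = lim_{s→0} s^2·G_p(s) = 12·3 / (18·20) = 0.1.
r(t) = t^2 gives R(s) = 2/s^3.
e_ss = 2/K_a = 2/0.1 = 20.

20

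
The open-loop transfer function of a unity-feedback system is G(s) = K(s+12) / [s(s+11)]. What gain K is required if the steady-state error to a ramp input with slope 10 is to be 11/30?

G(s) has one factor of s in the denominator, so the system is type 1.
K_v = lim_{s→0} s·G(s) = K·12 / (11) = (12/11)·K.
e_ss = 10/K_v = 11/30 ⇒ K_v = 300/11 ⇒ K = (300/11)/(12/11) = 25.

25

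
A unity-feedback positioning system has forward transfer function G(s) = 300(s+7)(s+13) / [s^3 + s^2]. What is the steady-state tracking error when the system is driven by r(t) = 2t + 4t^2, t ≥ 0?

2/6825

Lowest-order denominator term is s^2, so the open loop has 2 poles at the origin → type 2 system. By superposition:
  • 2t: tracked with zero error.
  • 4t^2: e_ss = 8/K_a with K_a=27300 → 2/6825.
Total e_ss = 2/6825.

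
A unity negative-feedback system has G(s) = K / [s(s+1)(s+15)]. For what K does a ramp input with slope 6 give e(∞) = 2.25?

40

System type = 1 (one pole at s=0).
K_v = lim_{s→0} s·G(s) = K / (1·15) = (1/15)·K.
e_ss = 6/K_v = 2.25 ⇒ K_v = 8/3 ⇒ K = (8/3)/(1/15) = 40.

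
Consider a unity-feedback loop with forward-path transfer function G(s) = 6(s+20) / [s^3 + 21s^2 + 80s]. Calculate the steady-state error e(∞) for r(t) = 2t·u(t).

The denominator has no term below 80s — 1 pole at s=0, type 1.
K_v = lim_{s→0} s·G(s) = 6·20 / 80 = 1.5.
e_ss = 2/K_v = 2/1.5 = 4/3.

4/3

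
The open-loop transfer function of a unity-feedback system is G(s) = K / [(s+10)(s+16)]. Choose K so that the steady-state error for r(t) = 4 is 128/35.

15

System type = 0 (no poles at s=0).
K_p = lim_{s→0} G(s) = K / (10·16) = (1/160)·K.
e_ss = 4/(1 + K_p) = 128/35 ⇒ 1 + (1/160)·K = 35/32 ⇒ K = 15.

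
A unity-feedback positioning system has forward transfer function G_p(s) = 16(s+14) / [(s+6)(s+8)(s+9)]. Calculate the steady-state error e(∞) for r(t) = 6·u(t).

The open loop has no poles at the origin → type 0 system.
K_p = lim_{s→0} G_p(s) = 16·14 / (6·8·9) = 14/27.
e_ss = 6/(1 + K_p) = 6/(41/27) = 162/41.

162/41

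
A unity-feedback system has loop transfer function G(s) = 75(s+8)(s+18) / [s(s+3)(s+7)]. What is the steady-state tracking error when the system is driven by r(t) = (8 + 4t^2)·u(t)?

System type = 1 (one pole at s=0). Treating each term separately:
  • 8: tracked with zero error.
  • 4t^2: a type-1 system cannot track it, e_ss → ∞.
The unbounded component dominates.

infinity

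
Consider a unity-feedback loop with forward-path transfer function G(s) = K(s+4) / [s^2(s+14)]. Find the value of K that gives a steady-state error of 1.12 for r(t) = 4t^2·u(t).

Two free integrators in G(s): this is a type 2 system.
K_a = lim_{s→0} s^2·G(s) = K·4 / (14) = (2/7)·K.
e_ss = 8/K_a = 1.12 ⇒ K_a = 50/7 ⇒ K = (50/7)/(2/7) = 25.

25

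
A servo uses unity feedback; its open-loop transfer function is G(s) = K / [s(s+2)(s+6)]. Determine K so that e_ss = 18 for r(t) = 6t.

G(s) has one factor of s in the denominator, so the system is type 1.
K_v = lim_{s→0} s·G(s) = K / (2·6) = (1/12)·K.
e_ss = 6/K_v = 18 ⇒ K_v = 1/3 ⇒ K = (1/3)/(1/12) = 4.

4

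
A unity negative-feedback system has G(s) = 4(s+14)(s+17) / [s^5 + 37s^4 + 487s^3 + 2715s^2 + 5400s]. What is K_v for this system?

119/675

Lowest-order denominator term is 5400s, so the open loop has 1 pole at the origin → type 1 system.
K_v = lim_{s→0} s·G(s) = 4·14·17 / 5400 = 119/675.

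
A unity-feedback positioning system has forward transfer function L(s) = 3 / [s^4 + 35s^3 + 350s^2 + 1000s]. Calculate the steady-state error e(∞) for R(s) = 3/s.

The denominator has no term below 1000s — 1 pole at s=0, type 1.
K_p = ∞ for a type-1 system; e_ss to a step is zero.

0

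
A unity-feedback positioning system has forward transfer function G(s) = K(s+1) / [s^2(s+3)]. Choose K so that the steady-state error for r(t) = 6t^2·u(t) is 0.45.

80

G(s) has two factors of s in the denominator, so the system is type 2.
K_a = lim_{s→0} s^2·G(s) = K·1 / (3) = (1/3)·K.
e_ss = 12/K_a = 0.45 ⇒ K_a = 80/3 ⇒ K = (80/3)/(1/3) = 80.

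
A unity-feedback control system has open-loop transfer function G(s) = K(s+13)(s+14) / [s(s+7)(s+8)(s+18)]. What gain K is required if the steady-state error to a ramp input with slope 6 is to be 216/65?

System type = 1 (one pole at s=0).
K_v = lim_{s→0} s·G(s) = K·13·14 / (7·8·18) = (13/72)·K.
e_ss = 6/K_v = 216/65 ⇒ K_v = 65/36 ⇒ K = (65/36)/(13/72) = 10.

10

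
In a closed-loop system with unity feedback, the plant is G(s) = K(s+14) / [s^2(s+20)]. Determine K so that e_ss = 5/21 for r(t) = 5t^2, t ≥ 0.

G(s) has two factors of s in the denominator, so the system is type 2.
K_a = lim_{s→0} s^2·G(s) = K·14 / (20) = 0.7·K.
e_ss = 10/K_a = 5/21 ⇒ K_a = 42 ⇒ K = 42/0.7 = 60.

60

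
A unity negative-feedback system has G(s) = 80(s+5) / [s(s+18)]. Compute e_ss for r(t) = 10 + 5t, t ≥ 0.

G(s) has one factor of s in the denominator, so the system is type 1. Taking each input component in turn:
  • 10: tracked with zero error.
  • 5t: e_ss = 5/K_v with K_v=200/9 → 0.225.
Total e_ss = 0.225.

0.225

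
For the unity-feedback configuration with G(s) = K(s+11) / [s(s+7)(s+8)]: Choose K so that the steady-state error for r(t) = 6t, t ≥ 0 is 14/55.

G(s) has one factor of s in the denominator, so the system is type 1.
K_v = lim_{s→0} s·G(s) = K·11 / (7·8) = (11/56)·K.
e_ss = 6/K_v = 14/55 ⇒ K_v = 165/7 ⇒ K = (165/7)/(11/56) = 120.

120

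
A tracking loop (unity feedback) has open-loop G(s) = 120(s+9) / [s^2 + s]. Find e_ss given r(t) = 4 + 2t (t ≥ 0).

Lowest-order denominator term is s, so the open loop has 1 pole at the origin → type 1 system. By superposition:
  • 4: tracked with zero error.
  • 2t: e_ss = 2/K_v with K_v=1080 → 1/540.
Total e_ss = 1/540.

1/540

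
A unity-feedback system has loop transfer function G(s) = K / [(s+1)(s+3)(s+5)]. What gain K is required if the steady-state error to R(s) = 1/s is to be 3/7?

20

No free integrators in G(s): this is a type 0 system.
K_p = lim_{s→0} G(s) = K / (1·3·5) = (1/15)·K.
e_ss = 1/(1 + K_p) = 3/7 ⇒ 1 + (1/15)·K = 7/3 ⇒ K = 20.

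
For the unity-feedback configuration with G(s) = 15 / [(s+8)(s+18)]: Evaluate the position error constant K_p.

5/48

The open loop has no poles at the origin → type 0 system.
K_p = lim_{s→0} G(s) = 15 / (8·18) = 5/48.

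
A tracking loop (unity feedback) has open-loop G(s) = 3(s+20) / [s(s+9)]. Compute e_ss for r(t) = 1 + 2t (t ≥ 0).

System type = 1 (one pole at s=0). Treating each term separately:
  • 1: tracked with zero error.
  • 2t: e_ss = 2/K_v with K_v=20/3 → 0.3.
Total e_ss = 0.3.

0.3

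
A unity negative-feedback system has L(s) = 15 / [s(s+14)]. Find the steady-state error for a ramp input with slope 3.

One free integrator in L(s): this is a type 1 system.
K_v = lim_{s→0} s·L(s) = 15 / (14) = 15/14.
e_ss = 3/K_v = 3/(15/14) = 2.8.

2.8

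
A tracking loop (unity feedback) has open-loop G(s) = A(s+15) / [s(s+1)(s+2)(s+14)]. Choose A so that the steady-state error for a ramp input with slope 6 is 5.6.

System type = 1 (one pole at s=0).
K_v = lim_{s→0} s·G(s) = A·15 / (1·2·14) = (15/28)·A.
e_ss = 6/K_v = 5.6 ⇒ K_v = 15/14 ⇒ A = (15/14)/(15/28) = 2.

2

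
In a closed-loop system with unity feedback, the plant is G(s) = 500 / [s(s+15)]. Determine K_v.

One free integrator in G(s): this is a type 1 system.
K_v = lim_{s→0} s·G(s) = 500 / (15) = 100/3.

100/3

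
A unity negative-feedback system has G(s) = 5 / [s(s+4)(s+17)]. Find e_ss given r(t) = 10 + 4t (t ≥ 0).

54.4

The open loop has one pole at the origin → type 1 system. Treating each term separately:
  • 10: tracked with zero error.
  • 4t: e_ss = 4/K_v with K_v=5/68 → 54.4.
Total e_ss = 54.4.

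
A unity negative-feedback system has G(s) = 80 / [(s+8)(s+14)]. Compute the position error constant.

5/7

System type = 0 (no poles at s=0).
K_p = lim_{s→0} G(s) = 80 / (8·14) = 5/7.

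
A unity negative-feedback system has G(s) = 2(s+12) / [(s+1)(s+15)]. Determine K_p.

System type = 0 (no poles at s=0).
K_p = lim_{s→0} G(s) = 2·12 / (1·15) = 1.6.

1.6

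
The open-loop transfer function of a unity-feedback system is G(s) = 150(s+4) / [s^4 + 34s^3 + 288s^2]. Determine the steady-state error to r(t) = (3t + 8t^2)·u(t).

Factoring s^2 from the denominator leaves a polynomial with constant term 288, so the system is type 2. Taking each input component in turn:
  • 3t: tracked with zero error.
  • 8t^2: e_ss = 16/K_a with K_a=25/12 → 7.68.
Total e_ss = 7.68.

7.68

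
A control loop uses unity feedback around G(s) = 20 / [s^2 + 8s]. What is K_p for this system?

K_p = lim_{s→0} G(s); with 1 pole at the origin the limit diverges, so K_p = ∞.

infinity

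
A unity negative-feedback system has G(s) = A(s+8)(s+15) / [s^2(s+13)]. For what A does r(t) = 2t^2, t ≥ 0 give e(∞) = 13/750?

The open loop has two poles at the origin → type 2 system.
K_a = lim_{s→0} s^2·G(s) = A·8·15 / (13) = (120/13)·A.
e_ss = 4/K_a = 13/750 ⇒ K_a = 3000/13 ⇒ A = (3000/13)/(120/13) = 25.

25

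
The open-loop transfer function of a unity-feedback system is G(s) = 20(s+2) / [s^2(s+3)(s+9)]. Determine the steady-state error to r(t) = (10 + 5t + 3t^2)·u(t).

The open loop has two poles at the origin → type 2 system. By superposition:
  • 10: tracked with zero error.
  • 5t: tracked with zero error.
  • 3t^2: e_ss = 6/K_a with K_a=40/27 → 4.05.
Total e_ss = 4.05.

4.05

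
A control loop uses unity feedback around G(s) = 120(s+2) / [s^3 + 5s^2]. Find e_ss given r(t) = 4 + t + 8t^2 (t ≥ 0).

1/3

Factoring s^2 from the denominator leaves a polynomial with constant term 5, so the system is type 2. Treating each term separately:
  • 4: tracked with zero error.
  • t: tracked with zero error.
  • 8t^2: e_ss = 16/K_a with K_a=48 → 1/3.
Total e_ss = 1/3.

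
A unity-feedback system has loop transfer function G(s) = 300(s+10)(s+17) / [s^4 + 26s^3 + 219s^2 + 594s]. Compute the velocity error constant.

Factoring s from the denominator leaves a polynomial with constant term 594, so the system is type 1.
K_v = lim_{s→0} s·G(s) = 300·10·17 / 594 = 8500/99.

8500/99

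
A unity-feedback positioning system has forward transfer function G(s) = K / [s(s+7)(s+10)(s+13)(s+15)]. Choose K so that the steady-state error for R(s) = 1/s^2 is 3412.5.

G(s) has one factor of s in the denominator, so the system is type 1.
K_v = lim_{s→0} s·G(s) = K / (7·10·13·15) = (1/13650)·K.
e_ss = 1/K_v = 3412.5 ⇒ K_v = 2/6825 ⇒ K = (2/6825)/(1/13650) = 4.

4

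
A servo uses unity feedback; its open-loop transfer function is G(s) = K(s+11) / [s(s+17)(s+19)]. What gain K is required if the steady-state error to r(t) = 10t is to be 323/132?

120

One free integrator in G(s): this is a type 1 system.
K_v = lim_{s→0} s·G(s) = K·11 / (17·19) = (11/323)·K.
e_ss = 10/K_v = 323/132 ⇒ K_v = 1320/323 ⇒ K = (1320/323)/(11/323) = 120.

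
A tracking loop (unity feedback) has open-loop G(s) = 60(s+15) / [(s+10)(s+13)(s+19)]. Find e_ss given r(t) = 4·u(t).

The open loop has no poles at the origin → type 0 system.
K_p = lim_{s→0} G(s) = 60·15 / (10·13·19) = 90/247.
e_ss = 4/(1 + K_p) = 4/(337/247) = 988/337.

988/337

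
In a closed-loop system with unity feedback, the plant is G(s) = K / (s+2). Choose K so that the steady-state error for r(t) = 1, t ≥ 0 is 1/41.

The open loop has no poles at the origin → type 0 system.
K_p = lim_{s→0} G(s) = K / (2) = 0.5·K.
e_ss = 1/(1 + K_p) = 1/41 ⇒ 1 + 0.5·K = 41 ⇒ K = 80.

80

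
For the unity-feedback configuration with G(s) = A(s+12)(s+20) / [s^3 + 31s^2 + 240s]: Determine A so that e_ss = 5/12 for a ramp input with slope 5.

Lowest-order denominator term is 240s, so the open loop has 1 pole at the origin → type 1 system.
K_v = lim_{s→0} s·G(s) = A·12·20 / 240 = 1·A.
e_ss = 5/K_v = 5/12 ⇒ K_v = 12 ⇒ A = 12/1 = 12.

12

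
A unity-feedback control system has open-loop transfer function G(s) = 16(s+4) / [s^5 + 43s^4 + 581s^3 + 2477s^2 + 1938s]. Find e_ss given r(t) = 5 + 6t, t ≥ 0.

Lowest-order denominator term is 1938s, so the open loop has 1 pole at the origin → type 1 system. Taking each input component in turn:
  • 5: tracked with zero error.
  • 6t: e_ss = 6/K_v with K_v=32/969 → 181.6875.
Total e_ss = 181.6875.

181.6875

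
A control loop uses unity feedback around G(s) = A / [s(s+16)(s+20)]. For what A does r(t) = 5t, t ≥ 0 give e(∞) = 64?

25

System type = 1 (one pole at s=0).
K_v = lim_{s→0} s·G(s) = A / (16·20) = (1/320)·A.
e_ss = 5/K_v = 64 ⇒ K_v = 5/64 ⇒ A = (5/64)/(1/320) = 25.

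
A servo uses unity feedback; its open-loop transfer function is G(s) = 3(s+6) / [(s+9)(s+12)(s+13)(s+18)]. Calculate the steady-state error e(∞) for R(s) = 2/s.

No free integrators in G(s): this is a type 0 system.
K_p = lim_{s→0} G(s) = 3·6 / (9·12·13·18) = 1/1404.
e_ss = 2/(1 + K_p) = 2/(1405/1404) = 2808/1405.

2808/1405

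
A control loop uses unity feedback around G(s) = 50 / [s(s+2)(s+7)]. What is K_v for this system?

25/7

System type = 1 (one pole at s=0).
K_v = lim_{s→0} s·G(s) = 50 / (2·7) = 25/7.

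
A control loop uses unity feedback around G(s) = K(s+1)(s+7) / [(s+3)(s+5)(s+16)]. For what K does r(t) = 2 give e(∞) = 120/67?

No free integrators in G(s): this is a type 0 system.
K_p = lim_{s→0} G(s) = K·1·7 / (3·5·16) = (7/240)·K.
e_ss = 2/(1 + K_p) = 120/67 ⇒ 1 + (7/240)·K = 67/60 ⇒ K = 4.

4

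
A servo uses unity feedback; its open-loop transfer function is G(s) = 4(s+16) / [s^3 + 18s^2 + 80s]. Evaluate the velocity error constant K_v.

0.8

Factoring s from the denominator leaves a polynomial with constant term 80, so the system is type 1.
K_v = lim_{s→0} s·G(s) = 4·16 / 80 = 0.8.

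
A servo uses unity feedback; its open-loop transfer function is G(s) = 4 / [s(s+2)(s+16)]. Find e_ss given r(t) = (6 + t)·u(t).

8

G(s) has one factor of s in the denominator, so the system is type 1. Taking each input component in turn:
  • 6: tracked with zero error.
  • t: e_ss = 1/K_v with K_v=0.125 → 8.
Total e_ss = 8.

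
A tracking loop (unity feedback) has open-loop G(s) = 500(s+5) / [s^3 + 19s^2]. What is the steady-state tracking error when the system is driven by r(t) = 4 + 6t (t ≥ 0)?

Lowest-order denominator term is 19s^2, so the open loop has 2 poles at the origin → type 2 system. Taking each input component in turn:
  • 4: tracked with zero error.
  • 6t: tracked with zero error.
Total e_ss = 0.

0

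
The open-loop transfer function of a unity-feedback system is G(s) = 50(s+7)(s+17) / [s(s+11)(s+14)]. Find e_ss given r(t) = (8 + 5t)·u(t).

11/85

System type = 1 (one pole at s=0). By superposition:
  • 8: tracked with zero error.
  • 5t: e_ss = 5/K_v with K_v=425/11 → 11/85.
Total e_ss = 11/85.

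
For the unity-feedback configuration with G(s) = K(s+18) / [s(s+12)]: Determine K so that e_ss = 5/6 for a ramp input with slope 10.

The open loop has one pole at the origin → type 1 system.
K_v = lim_{s→0} s·G(s) = K·18 / (12) = 1.5·K.
e_ss = 10/K_v = 5/6 ⇒ K_v = 12 ⇒ K = 12/1.5 = 8.

8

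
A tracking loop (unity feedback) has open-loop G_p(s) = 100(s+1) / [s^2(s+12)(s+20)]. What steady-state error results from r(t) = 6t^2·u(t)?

28.8

System type = 2 (two poles at s=0).
K_a = lim_{s→0} s^2·G_p(s) = 100·1 / (12·20) = 5/12.
r(t) = 6t^2 gives R(s) = 12/s^3.
e_ss = 12/K_a = 12/(5/12) = 28.8.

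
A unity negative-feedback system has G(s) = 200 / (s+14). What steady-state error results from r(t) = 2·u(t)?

14/107

G(s) has no factors of s in the denominator, so the system is type 0.
K_p = lim_{s→0} G(s) = 200 / (14) = 100/7.
e_ss = 2/(1 + K_p) = 2/(107/7) = 14/107.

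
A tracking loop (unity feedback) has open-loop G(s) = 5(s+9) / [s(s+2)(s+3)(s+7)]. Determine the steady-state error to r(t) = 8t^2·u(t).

infinity

One free integrator in G(s): this is a type 1 system.
For a type-1 system K_a = 0, so e_ss to a parabolic input is unbounded.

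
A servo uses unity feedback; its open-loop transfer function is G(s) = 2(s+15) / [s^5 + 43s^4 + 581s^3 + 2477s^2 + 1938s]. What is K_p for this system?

K_p = lim_{s→0} G(s); with 1 pole at the origin the limit diverges, so K_p = ∞.

infinity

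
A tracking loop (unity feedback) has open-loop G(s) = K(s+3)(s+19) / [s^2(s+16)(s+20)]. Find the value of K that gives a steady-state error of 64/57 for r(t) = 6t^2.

60

Two free integrators in G(s): this is a type 2 system.
K_a = lim_{s→0} s^2·G(s) = K·3·19 / (16·20) = (57/320)·K.
e_ss = 12/K_a = 64/57 ⇒ K_a = 10.6875 ⇒ K = 10.6875/(57/320) = 60.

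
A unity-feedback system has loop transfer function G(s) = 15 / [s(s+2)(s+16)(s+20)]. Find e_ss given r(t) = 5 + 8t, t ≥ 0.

The open loop has one pole at the origin → type 1 system. By superposition:
  • 5: tracked with zero error.
  • 8t: e_ss = 8/K_v with K_v=3/128 → 1024/3.
Total e_ss = 1024/3.

1024/3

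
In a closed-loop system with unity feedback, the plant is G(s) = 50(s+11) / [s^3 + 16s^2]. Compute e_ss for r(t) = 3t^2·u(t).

Factoring s^2 from the denominator leaves a polynomial with constant term 16, so the system is type 2.
K_a = lim_{s→0} s^2·G(s) = 50·11 / 16 = 34.375.
r(t) = 3t^2 gives R(s) = 6/s^3.
e_ss = 6/K_a = 6/34.375 = 48/275.

48/275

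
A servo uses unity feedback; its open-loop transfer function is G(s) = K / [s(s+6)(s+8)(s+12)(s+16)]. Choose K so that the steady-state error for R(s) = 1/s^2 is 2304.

4

G(s) has one factor of s in the denominator, so the system is type 1.
K_v = lim_{s→0} s·G(s) = K / (6·8·12·16) = (1/9216)·K.
e_ss = 1/K_v = 2304 ⇒ K_v = 1/2304 ⇒ K = (1/2304)/(1/9216) = 4.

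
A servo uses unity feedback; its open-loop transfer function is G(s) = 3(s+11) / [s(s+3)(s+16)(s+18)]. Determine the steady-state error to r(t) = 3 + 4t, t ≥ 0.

The open loop has one pole at the origin → type 1 system. By superposition:
  • 3: tracked with zero error.
  • 4t: e_ss = 4/K_v with K_v=11/288 → 1152/11.
Total e_ss = 1152/11.

1152/11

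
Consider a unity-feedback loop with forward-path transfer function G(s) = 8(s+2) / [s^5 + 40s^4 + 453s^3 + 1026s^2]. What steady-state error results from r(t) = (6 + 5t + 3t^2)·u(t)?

384.75

Factoring s^2 from the denominator leaves a polynomial with constant term 1026, so the system is type 2. Taking each input component in turn:
  • 6: tracked with zero error.
  • 5t: tracked with zero error.
  • 3t^2: e_ss = 6/K_a with K_a=8/513 → 384.75.
Total e_ss = 384.75.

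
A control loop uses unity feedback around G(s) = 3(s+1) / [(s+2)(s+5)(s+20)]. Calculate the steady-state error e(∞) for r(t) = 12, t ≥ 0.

System type = 0 (no poles at s=0).
K_p = lim_{s→0} G(s) = 3·1 / (2·5·20) = 0.015.
e_ss = 12/(1 + K_p) = 12/1.015 = 2400/203.

2400/203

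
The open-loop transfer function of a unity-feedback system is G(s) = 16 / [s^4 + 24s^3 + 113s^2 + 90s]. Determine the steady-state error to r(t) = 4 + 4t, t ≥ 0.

Factoring s from the denominator leaves a polynomial with constant term 90, so the system is type 1. Treating each term separately:
  • 4: tracked with zero error.
  • 4t: e_ss = 4/K_v with K_v=8/45 → 22.5.
Total e_ss = 22.5.

22.5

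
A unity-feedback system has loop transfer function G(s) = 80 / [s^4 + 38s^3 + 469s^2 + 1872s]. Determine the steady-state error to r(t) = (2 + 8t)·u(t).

187.2

Factoring s from the denominator leaves a polynomial with constant term 1872, so the system is type 1. Taking each input component in turn:
  • 2: tracked with zero error.
  • 8t: e_ss = 8/K_v with K_v=5/117 → 187.2.
Total e_ss = 187.2.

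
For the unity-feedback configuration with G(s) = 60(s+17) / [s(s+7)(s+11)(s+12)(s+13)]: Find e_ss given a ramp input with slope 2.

2002/85

The open loop has one pole at the origin → type 1 system.
K_v = lim_{s→0} s·G(s) = 60·17 / (7·11·12·13) = 85/1001.
e_ss = 2/K_v = 2/(85/1001) = 2002/85.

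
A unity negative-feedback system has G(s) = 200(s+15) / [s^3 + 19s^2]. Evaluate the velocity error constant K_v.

infinity

K_v = lim_{s→0} s·G(s); with 2 poles at the origin the limit diverges, so K_v = ∞.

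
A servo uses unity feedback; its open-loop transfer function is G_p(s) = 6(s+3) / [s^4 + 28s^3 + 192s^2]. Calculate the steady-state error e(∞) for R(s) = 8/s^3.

256/3

Lowest-order denominator term is 192s^2, so the open loop has 2 poles at the origin → type 2 system.
K_a = lim_{s→0} s^2·G_p(s) = 6·3 / 192 = 3/32.
r(t) = 4t^2 gives R(s) = 8/s^3.
e_ss = 8/K_a = 8/(3/32) = 256/3.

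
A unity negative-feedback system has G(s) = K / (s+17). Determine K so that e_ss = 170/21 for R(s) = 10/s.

The open loop has no poles at the origin → type 0 system.
K_p = lim_{s→0} G(s) = K / (17) = (1/17)·K.
e_ss = 10/(1 + K_p) = 170/21 ⇒ 1 + (1/17)·K = 21/17 ⇒ K = 4.

4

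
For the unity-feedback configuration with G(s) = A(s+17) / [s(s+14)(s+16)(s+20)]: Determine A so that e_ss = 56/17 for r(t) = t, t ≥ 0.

80

G(s) has one factor of s in the denominator, so the system is type 1.
K_v = lim_{s→0} s·G(s) = A·17 / (14·16·20) = (17/4480)·A.
e_ss = 1/K_v = 56/17 ⇒ K_v = 17/56 ⇒ A = (17/56)/(17/4480) = 80.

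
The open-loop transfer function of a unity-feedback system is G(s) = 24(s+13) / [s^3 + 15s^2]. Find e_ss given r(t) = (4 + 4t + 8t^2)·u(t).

Factoring s^2 from the denominator leaves a polynomial with constant term 15, so the system is type 2. By superposition:
  • 4: tracked with zero error.
  • 4t: tracked with zero error.
  • 8t^2: e_ss = 16/K_a with K_a=20.8 → 10/13.
Total e_ss = 10/13.

10/13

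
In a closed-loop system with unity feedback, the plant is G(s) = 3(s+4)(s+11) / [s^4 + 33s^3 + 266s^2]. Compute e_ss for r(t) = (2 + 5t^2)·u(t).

665/33

The denominator has no term below 266s^2 — 2 poles at s=0, type 2. By superposition:
  • 2: tracked with zero error.
  • 5t^2: e_ss = 10/K_a with K_a=66/133 → 665/33.
Total e_ss = 665/33.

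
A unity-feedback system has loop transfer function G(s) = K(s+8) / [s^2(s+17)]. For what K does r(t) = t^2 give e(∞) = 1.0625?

G(s) has two factors of s in the denominator, so the system is type 2.
K_a = lim_{s→0} s^2·G(s) = K·8 / (17) = (8/17)·K.
e_ss = 2/K_a = 1.0625 ⇒ K_a = 32/17 ⇒ K = (32/17)/(8/17) = 4.

4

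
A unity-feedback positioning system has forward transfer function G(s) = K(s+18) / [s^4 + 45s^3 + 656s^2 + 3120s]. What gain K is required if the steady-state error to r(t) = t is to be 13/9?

120

Factoring s from the denominator leaves a polynomial with constant term 3120, so the system is type 1.
K_v = lim_{s→0} s·G(s) = K·18 / 3120 = (3/520)·K.
e_ss = 1/K_v = 13/9 ⇒ K_v = 9/13 ⇒ K = (9/13)/(3/520) = 120.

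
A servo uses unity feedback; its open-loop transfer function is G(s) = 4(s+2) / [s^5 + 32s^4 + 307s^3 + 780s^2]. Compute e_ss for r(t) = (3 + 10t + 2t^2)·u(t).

The denominator has no term below 780s^2 — 2 poles at s=0, type 2. Taking each input component in turn:
  • 3: tracked with zero error.
  • 10t: tracked with zero error.
  • 2t^2: e_ss = 4/K_a with K_a=2/195 → 390.
Total e_ss = 390.

390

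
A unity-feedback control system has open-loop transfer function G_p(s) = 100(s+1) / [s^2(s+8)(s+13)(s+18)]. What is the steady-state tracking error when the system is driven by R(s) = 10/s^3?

187.2

System type = 2 (two poles at s=0).
K_a = lim_{s→0} s^2·G_p(s) = 100·1 / (8·13·18) = 25/468.
r(t) = 5t^2 gives R(s) = 10/s^3.
e_ss = 10/K_a = 10/(25/468) = 187.2.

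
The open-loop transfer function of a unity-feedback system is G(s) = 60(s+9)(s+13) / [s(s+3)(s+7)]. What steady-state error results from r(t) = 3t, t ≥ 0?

7/780

One free integrator in G(s): this is a type 1 system.
K_v = lim_{s→0} s·G(s) = 60·9·13 / (3·7) = 2340/7.
e_ss = 3/K_v = 3/(2340/7) = 7/780.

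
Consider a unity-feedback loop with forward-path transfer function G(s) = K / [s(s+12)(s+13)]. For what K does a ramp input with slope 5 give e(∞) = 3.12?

250

G(s) has one factor of s in the denominator, so the system is type 1.
K_v = lim_{s→0} s·G(s) = K / (12·13) = (1/156)·K.
e_ss = 5/K_v = 3.12 ⇒ K_v = 125/78 ⇒ K = (125/78)/(1/156) = 250.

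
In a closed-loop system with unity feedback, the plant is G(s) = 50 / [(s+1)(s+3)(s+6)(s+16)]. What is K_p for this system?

25/144

No free integrators in G(s): this is a type 0 system.
K_p = lim_{s→0} G(s) = 50 / (1·3·6·16) = 25/144.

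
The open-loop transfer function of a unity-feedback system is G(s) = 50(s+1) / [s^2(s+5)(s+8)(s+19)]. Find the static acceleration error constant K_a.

Two free integrators in G(s): this is a type 2 system.
K_a = lim_{s→0} s^2·G(s) = 50·1 / (5·8·19) = 5/76.

5/76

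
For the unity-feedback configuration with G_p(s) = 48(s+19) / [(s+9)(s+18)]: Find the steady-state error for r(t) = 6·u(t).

162/179

G_p(s) has no factors of s in the denominator, so the system is type 0.
K_p = lim_{s→0} G_p(s) = 48·19 / (9·18) = 152/27.
e_ss = 6/(1 + K_p) = 6/(179/27) = 162/179.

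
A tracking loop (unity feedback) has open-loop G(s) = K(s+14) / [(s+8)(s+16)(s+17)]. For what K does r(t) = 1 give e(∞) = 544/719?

50

No free integrators in G(s): this is a type 0 system.
K_p = lim_{s→0} G(s) = K·14 / (8·16·17) = (7/1088)·K.
e_ss = 1/(1 + K_p) = 544/719 ⇒ 1 + (7/1088)·K = 719/544 ⇒ K = 50.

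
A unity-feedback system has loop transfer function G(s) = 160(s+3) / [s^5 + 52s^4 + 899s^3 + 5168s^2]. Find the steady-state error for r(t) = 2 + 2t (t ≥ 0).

Factoring s^2 from the denominator leaves a polynomial with constant term 5168, so the system is type 2. Taking each input component in turn:
  • 2: tracked with zero error.
  • 2t: tracked with zero error.
Total e_ss = 0.

0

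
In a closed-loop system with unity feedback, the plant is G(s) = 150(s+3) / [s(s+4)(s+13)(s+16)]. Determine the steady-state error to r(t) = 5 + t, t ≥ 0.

System type = 1 (one pole at s=0). Treating each term separately:
  • 5: tracked with zero error.
  • t: e_ss = 1/K_v with K_v=225/416 → 416/225.
Total e_ss = 416/225.

416/225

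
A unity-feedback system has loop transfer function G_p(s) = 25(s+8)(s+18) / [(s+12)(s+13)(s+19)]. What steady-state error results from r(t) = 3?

G_p(s) has no factors of s in the denominator, so the system is type 0.
K_p = lim_{s→0} G_p(s) = 25·8·18 / (12·13·19) = 300/247.
e_ss = 3/(1 + K_p) = 3/(547/247) = 741/547.

741/547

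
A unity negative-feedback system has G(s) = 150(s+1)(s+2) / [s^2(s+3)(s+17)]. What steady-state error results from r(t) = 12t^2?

4.08

Two free integrators in G(s): this is a type 2 system.
K_a = lim_{s→0} s^2·G(s) = 150·1·2 / (3·17) = 100/17.
r(t) = 12t^2 gives R(s) = 24/s^3.
e_ss = 24/K_a = 24/(100/17) = 4.08.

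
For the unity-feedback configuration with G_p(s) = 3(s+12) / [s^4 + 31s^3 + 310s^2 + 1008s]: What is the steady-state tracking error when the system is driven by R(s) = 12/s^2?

336

Lowest-order denominator term is 1008s, so the open loop has 1 pole at the origin → type 1 system.
K_v = lim_{s→0} s·G_p(s) = 3·12 / 1008 = 1/28.
e_ss = 12/K_v = 12/(1/28) = 336.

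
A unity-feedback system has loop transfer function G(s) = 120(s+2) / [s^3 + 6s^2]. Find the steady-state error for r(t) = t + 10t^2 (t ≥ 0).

0.5

The denominator has no term below 6s^2 — 2 poles at s=0, type 2. Treating each term separately:
  • t: tracked with zero error.
  • 10t^2: e_ss = 20/K_a with K_a=40 → 0.5.
Total e_ss = 0.5.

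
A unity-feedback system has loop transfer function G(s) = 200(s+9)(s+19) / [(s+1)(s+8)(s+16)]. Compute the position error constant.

267.1875

System type = 0 (no poles at s=0).
K_p = lim_{s→0} G(s) = 200·9·19 / (1·8·16) = 267.1875.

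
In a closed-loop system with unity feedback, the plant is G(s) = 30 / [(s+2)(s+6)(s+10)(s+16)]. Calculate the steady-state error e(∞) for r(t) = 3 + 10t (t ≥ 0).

System type = 0 (no poles at s=0). Treating each term separately:
  • 3: e_ss = 3/(1+K_p) with K_p=1/64 → 192/65.
  • 10t: a type-0 system cannot track it, e_ss → ∞.
The unbounded component dominates.

infinity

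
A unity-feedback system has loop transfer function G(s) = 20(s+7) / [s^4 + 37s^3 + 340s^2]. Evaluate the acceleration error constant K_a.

7/17

Lowest-order denominator term is 340s^2, so the open loop has 2 poles at the origin → type 2 system.
K_a = lim_{s→0} s^2·G(s) = 20·7 / 340 = 7/17.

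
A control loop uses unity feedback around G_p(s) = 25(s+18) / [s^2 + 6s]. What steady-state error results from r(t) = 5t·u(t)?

The denominator has no term below 6s — 1 pole at s=0, type 1.
K_v = lim_{s→0} s·G_p(s) = 25·18 / 6 = 75.
e_ss = 5/K_v = 5/75 = 1/15.

1/15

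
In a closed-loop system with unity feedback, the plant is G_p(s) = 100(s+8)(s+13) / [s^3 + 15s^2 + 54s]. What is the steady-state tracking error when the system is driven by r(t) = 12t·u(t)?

Lowest-order denominator term is 54s, so the open loop has 1 pole at the origin → type 1 system.
K_v = lim_{s→0} s·G_p(s) = 100·8·13 / 54 = 5200/27.
e_ss = 12/K_v = 12/(5200/27) = 81/1300.

81/1300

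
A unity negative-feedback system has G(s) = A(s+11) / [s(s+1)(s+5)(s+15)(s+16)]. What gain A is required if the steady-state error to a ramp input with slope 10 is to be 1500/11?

8

The open loop has one pole at the origin → type 1 system.
K_v = lim_{s→0} s·G(s) = A·11 / (1·5·15·16) = (11/1200)·A.
e_ss = 10/K_v = 1500/11 ⇒ K_v = 11/150 ⇒ A = (11/150)/(11/1200) = 8.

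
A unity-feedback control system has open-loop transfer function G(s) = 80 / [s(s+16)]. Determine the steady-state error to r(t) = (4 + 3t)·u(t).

One free integrator in G(s): this is a type 1 system. Treating each term separately:
  • 4: tracked with zero error.
  • 3t: e_ss = 3/K_v with K_v=5 → 0.6.
Total e_ss = 0.6.

0.6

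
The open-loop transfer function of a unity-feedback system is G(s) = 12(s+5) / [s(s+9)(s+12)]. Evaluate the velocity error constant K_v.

5/9

G(s) has one factor of s in the denominator, so the system is type 1.
K_v = lim_{s→0} s·G(s) = 12·5 / (9·12) = 5/9.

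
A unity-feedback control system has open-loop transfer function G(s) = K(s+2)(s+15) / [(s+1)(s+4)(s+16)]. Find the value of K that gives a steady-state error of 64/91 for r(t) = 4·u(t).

G(s) has no factors of s in the denominator, so the system is type 0.
K_p = lim_{s→0} G(s) = K·2·15 / (1·4·16) = (15/32)·K.
e_ss = 4/(1 + K_p) = 64/91 ⇒ 1 + (15/32)·K = 5.6875 ⇒ K = 10.

10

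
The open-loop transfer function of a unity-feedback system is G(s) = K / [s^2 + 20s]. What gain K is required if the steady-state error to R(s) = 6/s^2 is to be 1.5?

80

Factoring s from the denominator leaves a polynomial with constant term 20, so the system is type 1.
K_v = lim_{s→0} s·G(s) = K / 20 = 0.05·K.
e_ss = 6/K_v = 1.5 ⇒ K_v = 4 ⇒ K = 4/0.05 = 80.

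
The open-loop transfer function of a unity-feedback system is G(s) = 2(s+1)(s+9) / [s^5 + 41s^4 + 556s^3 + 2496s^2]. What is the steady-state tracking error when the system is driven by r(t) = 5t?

Lowest-order denominator term is 2496s^2, so the open loop has 2 poles at the origin → type 2 system.
K_v = ∞ for a type-2 system; e_ss to a ramp is zero.

0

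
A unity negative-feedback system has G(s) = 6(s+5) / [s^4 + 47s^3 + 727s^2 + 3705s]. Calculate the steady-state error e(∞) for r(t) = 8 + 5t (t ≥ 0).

Lowest-order denominator term is 3705s, so the open loop has 1 pole at the origin → type 1 system. Taking each input component in turn:
  • 8: tracked with zero error.
  • 5t: e_ss = 5/K_v with K_v=2/247 → 617.5.
Total e_ss = 617.5.

617.5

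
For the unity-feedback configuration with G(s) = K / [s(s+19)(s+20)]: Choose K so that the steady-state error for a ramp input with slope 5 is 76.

System type = 1 (one pole at s=0).
K_v = lim_{s→0} s·G(s) = K / (19·20) = (1/380)·K.
e_ss = 5/K_v = 76 ⇒ K_v = 5/76 ⇒ K = (5/76)/(1/380) = 25.

25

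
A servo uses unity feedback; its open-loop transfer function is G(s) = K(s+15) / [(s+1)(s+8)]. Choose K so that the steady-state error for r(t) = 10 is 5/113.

120

G(s) has no factors of s in the denominator, so the system is type 0.
K_p = lim_{s→0} G(s) = K·15 / (1·8) = 1.875·K.
e_ss = 10/(1 + K_p) = 5/113 ⇒ 1 + 1.875·K = 226 ⇒ K = 120.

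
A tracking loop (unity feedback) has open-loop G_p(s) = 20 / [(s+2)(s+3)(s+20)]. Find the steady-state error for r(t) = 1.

6/7

The open loop has no poles at the origin → type 0 system.
K_p = lim_{s→0} G_p(s) = 20 / (2·3·20) = 1/6.
e_ss = 1/(1 + K_p) = 1/(7/6) = 6/7.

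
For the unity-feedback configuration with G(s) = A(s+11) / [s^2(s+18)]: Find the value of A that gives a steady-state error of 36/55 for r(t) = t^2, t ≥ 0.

Two free integrators in G(s): this is a type 2 system.
K_a = lim_{s→0} s^2·G(s) = A·11 / (18) = (11/18)·A.
e_ss = 2/K_a = 36/55 ⇒ K_a = 55/18 ⇒ A = (55/18)/(11/18) = 5.

5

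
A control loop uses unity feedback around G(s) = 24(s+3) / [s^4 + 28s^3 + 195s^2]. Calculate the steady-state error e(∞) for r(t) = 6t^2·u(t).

32.5

Factoring s^2 from the denominator leaves a polynomial with constant term 195, so the system is type 2.
K_a = lim_{s→0} s^2·G(s) = 24·3 / 195 = 24/65.
r(t) = 6t^2 gives R(s) = 12/s^3.
e_ss = 12/K_a = 12/(24/65) = 32.5.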